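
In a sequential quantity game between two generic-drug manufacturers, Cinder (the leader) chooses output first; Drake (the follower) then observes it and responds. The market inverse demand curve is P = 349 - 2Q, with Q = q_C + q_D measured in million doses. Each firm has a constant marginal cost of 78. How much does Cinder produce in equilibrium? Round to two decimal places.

67.75

Solve by backward induction. Given q_C, the follower Drake maximises π_D = (349 - 2q_C - 2q_D)q_D - 78q_D.
Setting the follower's marginal profit to zero, 271 - 2q_C - 4q_D = 0, i.e. q_D = (271 - 2q_C)/4.
Cinder substitutes q_D(q_C) into its own profit: π_C = q_C(349 - 2q_C - (271 - 2q_C)/2) - 78q_C = (427/2 - q_C)q_C - 78q_C.
Maximising: ∂π_C/∂q_C = 271/2 - 2q_C = 0, giving q_C = 271/4.
Then q_D = (271 - 2·(271/4))/4 = 271/8.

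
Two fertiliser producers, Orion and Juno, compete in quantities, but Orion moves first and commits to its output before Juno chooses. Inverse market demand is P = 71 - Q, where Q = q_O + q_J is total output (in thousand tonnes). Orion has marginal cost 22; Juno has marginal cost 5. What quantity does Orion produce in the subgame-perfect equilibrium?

The follower Juno best-responds to any q_O: π_J = (71 - Q)q_J - 5q_J.
Follower FOC: 66 - q_O - 2q_J = 0, so q_J(q_O) = (66 - q_O)/2.
The leader anticipates this reaction. Substituting into P = 71 - Q gives P = 38 - (1/2)q_O, so π_O = (38 - (1/2)q_O)q_O - 22q_O.
The leader's first-order condition 16 - q_O = 0 yields q_O = 16.
Then q_J = (66 - 16)/2 = 25.

16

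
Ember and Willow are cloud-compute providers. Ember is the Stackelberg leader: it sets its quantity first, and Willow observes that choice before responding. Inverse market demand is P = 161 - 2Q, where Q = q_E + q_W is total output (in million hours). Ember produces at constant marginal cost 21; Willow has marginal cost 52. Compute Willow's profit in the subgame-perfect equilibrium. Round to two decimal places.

Solve by backward induction. Given q_E, the follower Willow maximises π_W = (161 - 2q_E - 2q_W)q_W - 52q_W.
Setting the follower's marginal profit to zero, 109 - 2q_E - 4q_W = 0, i.e. q_W = (109 - 2q_E)/4.
Ember substitutes q_W(q_E) into its own profit: π_E = q_E(161 - 2q_E - (109 - 2q_E)/2) - 21q_E = (213/2 - q_E)q_E - 21q_E.
Maximising: ∂π_E/∂q_E = 171/2 - 2q_E = 0, giving q_E = 171/4.
Then q_W = (109 - 2·(171/4))/4 = 47/8.
Price P = 161 - 2·(389/8) = 255/4.
Willow's profit: (255/4 - 52)·(47/8) = 69.0313.

69.03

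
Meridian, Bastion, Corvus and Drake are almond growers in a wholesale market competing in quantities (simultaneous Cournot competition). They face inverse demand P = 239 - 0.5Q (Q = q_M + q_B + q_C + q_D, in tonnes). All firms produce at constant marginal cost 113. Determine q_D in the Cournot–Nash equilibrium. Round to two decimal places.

50.40

Each firm earns π_i = (239 - 0.5Q)q_i - 113q_i.
First-order condition (treating rivals' output as given): 126 - q_i - (1/2)·Σ_{j≠i} q_j = 0.
By symmetry each firm produces the same amount; substituting Σ_{j≠i} q_j = 3q_i yields q_i = 126/(5/2) = 252/5.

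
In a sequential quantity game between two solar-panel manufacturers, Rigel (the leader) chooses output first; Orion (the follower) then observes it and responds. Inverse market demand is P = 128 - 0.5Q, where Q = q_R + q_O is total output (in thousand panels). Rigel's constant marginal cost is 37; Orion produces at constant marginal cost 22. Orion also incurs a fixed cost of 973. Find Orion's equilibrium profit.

The follower Orion best-responds to any q_R: π_O = (128 - 0.5Q)q_O - 22q_O.
Setting the follower's marginal profit to zero, 106 - (1/2)q_R - q_O = 0, i.e. q_O = (106 - (1/2)q_R).
The leader anticipates this reaction. Substituting into P = 128 - 0.5Q gives P = 75 - (1/4)q_R, so π_R = (75 - (1/4)q_R)q_R - 37q_R.
The leader's first-order condition 38 - (1/2)q_R = 0 yields q_R = 76.
Then q_O = (106 - (1/2)·76) = 68.
Price P = 128 - (1/2)·144 = 56.
Orion's profit: (56 - 22)·68 - 973 = 1339.

1339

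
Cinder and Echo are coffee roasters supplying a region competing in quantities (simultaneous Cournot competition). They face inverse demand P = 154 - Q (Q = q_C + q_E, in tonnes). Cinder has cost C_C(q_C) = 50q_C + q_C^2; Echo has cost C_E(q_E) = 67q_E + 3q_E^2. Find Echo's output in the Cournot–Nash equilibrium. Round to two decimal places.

7.87

Cinder's profit: π_C = (154 - Q)q_C - (50q_C + q_C²). Setting ∂π_C/∂q_C = 0: 104 - 4q_C - (q_E) = 0.
Echo's first-order condition: 87 - 8q_E - (q_C) = 0.
Rearranging gives the reaction functions q_C = (104 - q_E)/4 and q_E = (87 - q_C)/8.
Substituting one into the other gives q_C = 745/31 and q_E = 244/31.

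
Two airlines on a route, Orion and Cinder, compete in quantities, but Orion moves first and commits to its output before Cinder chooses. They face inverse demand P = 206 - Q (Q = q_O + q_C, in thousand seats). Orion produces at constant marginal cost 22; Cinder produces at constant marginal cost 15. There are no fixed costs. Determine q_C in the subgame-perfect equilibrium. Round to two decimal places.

51.25

Solve by backward induction. Given q_O, the follower Cinder maximises π_C = (206 - q_O - q_C)q_C - 15q_C.
∂π_C/∂q_C = 191 - q_O - 2q_C = 0 gives the reaction function q_C = (191 - q_O)/2.
Orion substitutes q_C(q_O) into its own profit: π_O = q_O(206 - q_O - (191 - q_O)/2) - 22q_O = (221/2 - (1/2)q_O)q_O - 22q_O.
The leader's first-order condition 177/2 - q_O = 0 yields q_O = 177/2.
Then q_C = (191 - 177/2)/2 = 205/4.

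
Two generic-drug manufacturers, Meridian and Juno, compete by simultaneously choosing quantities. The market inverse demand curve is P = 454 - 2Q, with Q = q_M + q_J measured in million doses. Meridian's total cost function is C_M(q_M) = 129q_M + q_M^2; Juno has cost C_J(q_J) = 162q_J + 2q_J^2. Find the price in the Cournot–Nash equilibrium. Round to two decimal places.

Meridian's profit: π_M = (454 - 2Q)q_M - (129q_M + q_M²). Setting ∂π_M/∂q_M = 0: 325 - 6q_M - 2(q_J) = 0.
Juno's profit: π_J = (454 - 2Q)q_J - (162q_J + 2q_J²). Setting ∂π_J/∂q_J = 0: 292 - 8q_J - 2(q_M) = 0.
So q_M = (325 - 2q_J)/6 and q_J = (292 - 2q_M)/8.
Solving the pair: q_M = 504/11, q_J = 551/22.
Total output Q = 1559/22, so price P = 454 - 2·(1559/22) = 312.2727.

312.27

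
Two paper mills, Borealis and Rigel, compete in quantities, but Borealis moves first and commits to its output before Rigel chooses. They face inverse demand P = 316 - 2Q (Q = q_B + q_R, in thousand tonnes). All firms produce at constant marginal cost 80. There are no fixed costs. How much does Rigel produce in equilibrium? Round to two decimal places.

29.50

Solve by backward induction. Given q_B, the follower Rigel maximises π_R = (316 - 2q_B - 2q_R)q_R - 80q_R.
Follower FOC: 236 - 2q_B - 4q_R = 0, so q_R(q_B) = (236 - 2q_B)/4.
Borealis substitutes q_R(q_B) into its own profit: π_B = q_B(316 - 2q_B - (236 - 2q_B)/2) - 80q_B = (198 - q_B)q_B - 80q_B.
Leader FOC: 118 - 2q_B = 0, so q_B = 59.
Then q_R = (236 - 2·59)/4 = 59/2.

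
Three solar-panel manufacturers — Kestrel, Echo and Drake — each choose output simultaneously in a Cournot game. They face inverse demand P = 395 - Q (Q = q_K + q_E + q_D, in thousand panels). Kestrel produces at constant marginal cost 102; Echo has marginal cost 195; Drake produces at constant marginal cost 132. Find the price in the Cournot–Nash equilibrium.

206

Kestrel's profit: π_K = (395 - Q)q_K - (102q_K). Setting ∂π_K/∂q_K = 0: 293 - 2q_K - (q_E + q_D) = 0.
Echo's first-order condition: 200 - 2q_E - (q_K + q_D) = 0.
Drake's first-order condition: 263 - 2q_D - (q_K + q_E) = 0.
Adding the 3 first-order conditions: 756 − 4Q = 0, so Q = 189.
Back-substituting: q_K = (293 − 189) = 104, q_E = (200 − 189) = 11, q_D = (263 − 189) = 74.
Total output Q = 189, so price P = 395 - 189 = 206.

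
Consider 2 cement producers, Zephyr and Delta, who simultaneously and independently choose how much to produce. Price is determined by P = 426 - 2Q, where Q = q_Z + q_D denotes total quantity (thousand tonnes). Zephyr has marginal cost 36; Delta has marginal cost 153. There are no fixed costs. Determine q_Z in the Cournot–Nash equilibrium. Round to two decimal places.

84.50

Zephyr's profit: π_Z = (426 - 2Q)q_Z - (36q_Z). Setting ∂π_Z/∂q_Z = 0: 390 - 4q_Z - 2(q_D) = 0.
Delta's profit: π_D = (426 - 2Q)q_D - (153q_D). Setting ∂π_D/∂q_D = 0: 273 - 4q_D - 2(q_Z) = 0.
Best responses: q_Z = (390 - 2q_D)/4, q_D = (273 - 2q_Z)/4.
Substituting one into the other gives q_Z = 169/2 and q_D = 26.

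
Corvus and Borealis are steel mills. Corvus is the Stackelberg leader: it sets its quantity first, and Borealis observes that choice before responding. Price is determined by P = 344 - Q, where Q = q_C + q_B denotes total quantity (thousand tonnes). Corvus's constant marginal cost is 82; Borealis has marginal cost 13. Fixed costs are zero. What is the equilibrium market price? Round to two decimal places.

130.25

Solve by backward induction. Given q_C, the follower Borealis maximises π_B = (344 - q_C - q_B)q_B - 13q_B.
Follower FOC: 331 - q_C - 2q_B = 0, so q_B(q_C) = (331 - q_C)/2.
Corvus substitutes q_B(q_C) into its own profit: π_C = q_C(344 - q_C - (331 - q_C)/2) - 82q_C = (357/2 - (1/2)q_C)q_C - 82q_C.
The leader's first-order condition 193/2 - q_C = 0 yields q_C = 193/2.
Then q_B = (331 - 193/2)/2 = 469/4.
Total output Q = 855/4, so price P = 344 - 855/4 = 521/4.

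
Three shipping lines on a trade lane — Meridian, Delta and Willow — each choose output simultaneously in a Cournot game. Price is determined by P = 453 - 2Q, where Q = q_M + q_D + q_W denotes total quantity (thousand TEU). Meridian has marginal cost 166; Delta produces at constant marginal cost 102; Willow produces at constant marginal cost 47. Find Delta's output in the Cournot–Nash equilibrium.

45

Meridian's profit: π_M = (453 - 2Q)q_M - (166q_M). Setting ∂π_M/∂q_M = 0: 287 - 4q_M - 2(q_D + q_W) = 0.
Delta's profit: π_D = (453 - 2Q)q_D - (102q_D). Setting ∂π_D/∂q_D = 0: 351 - 4q_D - 2(q_M + q_W) = 0.
Willow's profit: π_W = (453 - 2Q)q_W - (47q_W). Setting ∂π_W/∂q_W = 0: 406 - 4q_W - 2(q_M + q_D) = 0.
Summing all 3 equations gives 1044 − 8Q = 0, hence Q = 261/2.
Back-substituting: q_M = (287 − 261)/2 = 13, q_D = (351 − 261)/2 = 45, q_W = (406 − 261)/2 = 145/2.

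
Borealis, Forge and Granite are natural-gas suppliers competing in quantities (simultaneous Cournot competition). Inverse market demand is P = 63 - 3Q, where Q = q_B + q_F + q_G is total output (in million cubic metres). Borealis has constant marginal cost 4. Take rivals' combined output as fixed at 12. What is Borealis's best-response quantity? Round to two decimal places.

With rivals' combined output fixed at 12, Borealis's profit is π_B = (63 - 3·12 - 3q_B)q_B - (4q_B) = (27 - 3q_B)q_B - (4q_B).
∂π_B/∂q_B = 23 - 6q_B = 0, so q_B = 23/6.

3.83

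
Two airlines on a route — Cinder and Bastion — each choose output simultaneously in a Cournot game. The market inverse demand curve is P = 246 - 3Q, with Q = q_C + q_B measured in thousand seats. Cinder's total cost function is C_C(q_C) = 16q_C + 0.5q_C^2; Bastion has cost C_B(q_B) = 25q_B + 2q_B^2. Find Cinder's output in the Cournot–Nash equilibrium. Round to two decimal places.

Cinder's profit: π_C = (246 - 3Q)q_C - (16q_C + (1/2)q_C²). Setting ∂π_C/∂q_C = 0: 230 - 7q_C - 3(q_B) = 0.
Bastion's first-order condition: 221 - 10q_B - 3(q_C) = 0.
Rearranging gives the reaction functions q_C = (230 - 3q_B)/7 and q_B = (221 - 3q_C)/10.
Substituting one into the other gives q_C = 1637/61 and q_B = 857/61.

26.84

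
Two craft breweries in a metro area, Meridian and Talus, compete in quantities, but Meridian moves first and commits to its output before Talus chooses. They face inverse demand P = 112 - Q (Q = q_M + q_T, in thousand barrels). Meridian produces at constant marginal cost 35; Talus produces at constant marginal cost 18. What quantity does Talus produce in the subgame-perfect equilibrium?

32

Solve by backward induction. Given q_M, the follower Talus maximises π_T = (112 - q_M - q_T)q_T - 18q_T.
∂π_T/∂q_T = 94 - q_M - 2q_T = 0 gives the reaction function q_T = (94 - q_M)/2.
The leader anticipates this reaction. Substituting into P = 112 - Q gives P = 65 - (1/2)q_M, so π_M = (65 - (1/2)q_M)q_M - 35q_M.
Maximising: ∂π_M/∂q_M = 30 - q_M = 0, giving q_M = 30.
Then q_T = (94 - 30)/2 = 32.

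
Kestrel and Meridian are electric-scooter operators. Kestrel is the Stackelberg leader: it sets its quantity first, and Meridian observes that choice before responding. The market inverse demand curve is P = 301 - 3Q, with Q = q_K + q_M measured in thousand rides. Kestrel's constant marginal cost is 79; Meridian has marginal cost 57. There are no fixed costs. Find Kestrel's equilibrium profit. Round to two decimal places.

1666.67

Solve by backward induction. Given q_K, the follower Meridian maximises π_M = (301 - 3q_K - 3q_M)q_M - 57q_M.
∂π_M/∂q_M = 244 - 3q_K - 6q_M = 0 gives the reaction function q_M = (244 - 3q_K)/6.
Kestrel substitutes q_M(q_K) into its own profit: π_K = q_K(301 - 3q_K - (244 - 3q_K)/2) - 79q_K = (179 - (3/2)q_K)q_K - 79q_K.
Maximising: ∂π_K/∂q_K = 100 - 3q_K = 0, giving q_K = 100/3.
Then q_M = (244 - 3·(100/3))/6 = 24.
Price P = 301 - 3·(172/3) = 129.
Kestrel's profit: (129 - 79)·(100/3) = 1666.6667.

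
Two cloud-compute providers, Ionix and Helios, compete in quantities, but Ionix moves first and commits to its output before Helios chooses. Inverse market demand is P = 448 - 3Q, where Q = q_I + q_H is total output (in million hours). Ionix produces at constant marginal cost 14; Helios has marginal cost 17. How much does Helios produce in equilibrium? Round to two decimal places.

35.42

Solve by backward induction. Given q_I, the follower Helios maximises π_H = (448 - 3q_I - 3q_H)q_H - 17q_H.
∂π_H/∂q_H = 431 - 3q_I - 6q_H = 0 gives the reaction function q_H = (431 - 3q_I)/6.
The leader anticipates this reaction. Substituting into P = 448 - 3Q gives P = 465/2 - (3/2)q_I, so π_I = (465/2 - (3/2)q_I)q_I - 14q_I.
Leader FOC: 437/2 - 3q_I = 0, so q_I = 437/6.
Then q_H = (431 - 3·(437/6))/6 = 425/12.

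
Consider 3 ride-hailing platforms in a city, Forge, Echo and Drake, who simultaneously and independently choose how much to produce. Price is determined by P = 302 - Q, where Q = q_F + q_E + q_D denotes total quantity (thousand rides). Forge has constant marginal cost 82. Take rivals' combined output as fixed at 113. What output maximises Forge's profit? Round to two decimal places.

With rivals' combined output fixed at 113, Forge's profit is π_F = (302 - 113 - q_F)q_F - (82q_F) = (189 - q_F)q_F - (82q_F).
∂π_F/∂q_F = 107 - 2q_F = 0, so q_F = 107/2.

53.50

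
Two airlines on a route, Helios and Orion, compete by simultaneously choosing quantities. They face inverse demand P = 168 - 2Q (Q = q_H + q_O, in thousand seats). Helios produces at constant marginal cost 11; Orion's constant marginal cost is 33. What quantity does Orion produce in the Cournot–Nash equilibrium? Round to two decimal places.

18.83

Helios's profit: π_H = (168 - 2Q)q_H - (11q_H). Setting ∂π_H/∂q_H = 0: 157 - 4q_H - 2(q_O) = 0.
Orion's first-order condition: 135 - 4q_O - 2(q_H) = 0.
So q_H = (157 - 2q_O)/4 and q_O = (135 - 2q_H)/4.
Substituting one into the other gives q_H = 179/6 and q_O = 113/6.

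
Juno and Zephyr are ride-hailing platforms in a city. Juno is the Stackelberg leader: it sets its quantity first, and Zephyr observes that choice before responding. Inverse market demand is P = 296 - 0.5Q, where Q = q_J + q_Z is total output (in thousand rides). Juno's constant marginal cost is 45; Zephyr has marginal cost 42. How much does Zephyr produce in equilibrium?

Solve by backward induction. Given q_J, the follower Zephyr maximises π_Z = (296 - (1/2)q_J - (1/2)q_Z)q_Z - 42q_Z.
Setting the follower's marginal profit to zero, 254 - (1/2)q_J - q_Z = 0, i.e. q_Z = (254 - (1/2)q_J).
Juno substitutes q_Z(q_J) into its own profit: π_J = q_J(296 - (1/2)q_J - (254 - (1/2)q_J)/2) - 45q_J = (169 - (1/4)q_J)q_J - 45q_J.
Leader FOC: 124 - (1/2)q_J = 0, so q_J = 248.
Then q_Z = (254 - (1/2)·248) = 130.

130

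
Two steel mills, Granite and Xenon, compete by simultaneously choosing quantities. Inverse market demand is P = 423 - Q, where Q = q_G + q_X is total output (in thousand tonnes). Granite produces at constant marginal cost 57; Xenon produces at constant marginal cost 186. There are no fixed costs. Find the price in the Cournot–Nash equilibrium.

222

Granite's profit: π_G = (423 - Q)q_G - (57q_G). Setting ∂π_G/∂q_G = 0: 366 - 2q_G - (q_X) = 0.
Xenon's profit: π_X = (423 - Q)q_X - (186q_X). Setting ∂π_X/∂q_X = 0: 237 - 2q_X - (q_G) = 0.
Rearranging gives the reaction functions q_G = (366 - q_X)/2 and q_X = (237 - q_G)/2.
Substituting one into the other gives q_G = 165 and q_X = 36.
Total output Q = 201, so price P = 423 - 201 = 222.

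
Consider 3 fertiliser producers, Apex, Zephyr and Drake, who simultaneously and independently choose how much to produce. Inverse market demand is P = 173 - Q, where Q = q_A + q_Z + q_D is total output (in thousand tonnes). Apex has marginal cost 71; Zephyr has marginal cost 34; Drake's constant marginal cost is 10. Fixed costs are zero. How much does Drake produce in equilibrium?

Apex's profit: π_A = (173 - Q)q_A - (71q_A). Setting ∂π_A/∂q_A = 0: 102 - 2q_A - (q_Z + q_D) = 0.
Zephyr's first-order condition: 139 - 2q_Z - (q_A + q_D) = 0.
Drake's profit: π_D = (173 - Q)q_D - (10q_D). Setting ∂π_D/∂q_D = 0: 163 - 2q_D - (q_A + q_Z) = 0.
Adding the 3 first-order conditions: 404 − 4Q = 0, so Q = 101.
Back-substituting: q_A = (102 − 101) = 1, q_Z = (139 − 101) = 38, q_D = (163 − 101) = 62.

62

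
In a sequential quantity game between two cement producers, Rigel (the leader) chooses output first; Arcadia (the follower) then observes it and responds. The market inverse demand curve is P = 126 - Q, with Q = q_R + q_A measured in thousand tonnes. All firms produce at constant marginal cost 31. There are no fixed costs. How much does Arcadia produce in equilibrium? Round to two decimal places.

The follower Arcadia best-responds to any q_R: π_A = (126 - Q)q_A - 31q_A.
Follower FOC: 95 - q_R - 2q_A = 0, so q_A(q_R) = (95 - q_R)/2.
Rigel substitutes q_A(q_R) into its own profit: π_R = q_R(126 - q_R - (95 - q_R)/2) - 31q_R = (157/2 - (1/2)q_R)q_R - 31q_R.
Maximising: ∂π_R/∂q_R = 95/2 - q_R = 0, giving q_R = 95/2.
Then q_A = (95 - 95/2)/2 = 95/4.

23.75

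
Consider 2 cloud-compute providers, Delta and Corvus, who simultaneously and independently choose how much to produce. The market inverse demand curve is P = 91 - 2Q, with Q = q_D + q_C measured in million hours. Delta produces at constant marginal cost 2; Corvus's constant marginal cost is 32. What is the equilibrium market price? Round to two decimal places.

41.67

Delta's profit: π_D = (91 - 2Q)q_D - (2q_D). Setting ∂π_D/∂q_D = 0: 89 - 4q_D - 2(q_C) = 0.
Corvus's profit: π_C = (91 - 2Q)q_C - (32q_C). Setting ∂π_C/∂q_C = 0: 59 - 4q_C - 2(q_D) = 0.
So q_D = (89 - 2q_C)/4 and q_C = (59 - 2q_D)/4.
Substituting one into the other gives q_D = 119/6 and q_C = 29/6.
Total output Q = 74/3, so price P = 91 - 2·(74/3) = 125/3.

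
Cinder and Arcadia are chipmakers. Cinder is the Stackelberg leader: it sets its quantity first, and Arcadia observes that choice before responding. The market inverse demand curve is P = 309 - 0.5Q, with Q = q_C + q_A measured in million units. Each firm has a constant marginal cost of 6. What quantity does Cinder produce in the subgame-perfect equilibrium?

The follower Arcadia best-responds to any q_C: π_A = (309 - 0.5Q)q_A - 6q_A.
Setting the follower's marginal profit to zero, 303 - (1/2)q_C - q_A = 0, i.e. q_A = (303 - (1/2)q_C).
Cinder substitutes q_A(q_C) into its own profit: π_C = q_C(309 - (1/2)q_C - (303 - (1/2)q_C)/2) - 6q_C = (315/2 - (1/4)q_C)q_C - 6q_C.
Maximising: ∂π_C/∂q_C = 303/2 - (1/2)q_C = 0, giving q_C = 303.
Then q_A = (303 - (1/2)·303) = 303/2.

303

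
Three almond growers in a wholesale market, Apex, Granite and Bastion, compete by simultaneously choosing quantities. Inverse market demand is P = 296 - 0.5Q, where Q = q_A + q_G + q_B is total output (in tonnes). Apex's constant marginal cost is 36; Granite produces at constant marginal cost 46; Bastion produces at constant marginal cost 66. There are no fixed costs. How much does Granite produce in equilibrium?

Apex's profit: π_A = (296 - 0.5Q)q_A - (36q_A). Setting ∂π_A/∂q_A = 0: 260 - q_A - (1/2)(q_G + q_B) = 0.
Granite's profit: π_G = (296 - 0.5Q)q_G - (46q_G). Setting ∂π_G/∂q_G = 0: 250 - q_G - (1/2)(q_A + q_B) = 0.
Bastion's profit: π_B = (296 - 0.5Q)q_B - (66q_B). Setting ∂π_B/∂q_B = 0: 230 - q_B - (1/2)(q_A + q_G) = 0.
Summing all 3 equations gives 740 − 2Q = 0, hence Q = 370.
Back-substituting: q_A = (260 − 185)/(1/2) = 150, q_G = (250 − 185)/(1/2) = 130, q_B = (230 − 185)/(1/2) = 90.

130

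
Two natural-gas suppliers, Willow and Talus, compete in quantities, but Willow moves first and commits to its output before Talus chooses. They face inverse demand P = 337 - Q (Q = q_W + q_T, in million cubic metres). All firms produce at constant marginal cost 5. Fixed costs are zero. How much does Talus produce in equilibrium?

83

Solve by backward induction. Given q_W, the follower Talus maximises π_T = (337 - q_W - q_T)q_T - 5q_T.
Follower FOC: 332 - q_W - 2q_T = 0, so q_T(q_W) = (332 - q_W)/2.
The leader anticipates this reaction. Substituting into P = 337 - Q gives P = 171 - (1/2)q_W, so π_W = (171 - (1/2)q_W)q_W - 5q_W.
Leader FOC: 166 - q_W = 0, so q_W = 166.
Then q_T = (332 - 166)/2 = 83.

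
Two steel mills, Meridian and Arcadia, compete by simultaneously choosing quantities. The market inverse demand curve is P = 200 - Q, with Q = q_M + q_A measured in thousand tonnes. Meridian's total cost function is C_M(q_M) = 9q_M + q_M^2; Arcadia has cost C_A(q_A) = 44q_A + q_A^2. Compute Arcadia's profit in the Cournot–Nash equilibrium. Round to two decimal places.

1666.57

Meridian's profit: π_M = (200 - Q)q_M - (9q_M + q_M²). Setting ∂π_M/∂q_M = 0: 191 - 4q_M - (q_A) = 0.
Arcadia's first-order condition: 156 - 4q_A - (q_M) = 0.
So q_M = (191 - q_A)/4 and q_A = (156 - q_M)/4.
Substituting one into the other gives q_M = 608/15 and q_A = 433/15.
Price P = 200 - 347/5 = 653/5.
Arcadia's profit: (653/5)·(433/15) - 44·(433/15) - (433/15)² = 1666.5689.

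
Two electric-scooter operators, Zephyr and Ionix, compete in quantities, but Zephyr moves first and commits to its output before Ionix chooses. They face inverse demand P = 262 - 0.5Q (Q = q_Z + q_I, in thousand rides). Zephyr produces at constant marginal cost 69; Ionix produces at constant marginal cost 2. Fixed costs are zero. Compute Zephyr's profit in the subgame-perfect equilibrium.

3969

Solve by backward induction. Given q_Z, the follower Ionix maximises π_I = (262 - (1/2)q_Z - (1/2)q_I)q_I - 2q_I.
Follower FOC: 260 - (1/2)q_Z - q_I = 0, so q_I(q_Z) = (260 - (1/2)q_Z).
The leader anticipates this reaction. Substituting into P = 262 - 0.5Q gives P = 132 - (1/4)q_Z, so π_Z = (132 - (1/4)q_Z)q_Z - 69q_Z.
Leader FOC: 63 - (1/2)q_Z = 0, so q_Z = 126.
Then q_I = (260 - (1/2)·126) = 197.
Price P = 262 - (1/2)·323 = 201/2.
Zephyr's profit: (201/2 - 69)·126 = 3969.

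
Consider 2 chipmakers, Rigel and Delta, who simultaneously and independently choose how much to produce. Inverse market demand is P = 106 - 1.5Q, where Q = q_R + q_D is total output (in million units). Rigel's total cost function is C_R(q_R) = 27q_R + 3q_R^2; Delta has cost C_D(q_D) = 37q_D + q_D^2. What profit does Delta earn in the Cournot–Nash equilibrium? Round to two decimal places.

Rigel's profit: π_R = (106 - 1.5Q)q_R - (27q_R + 3q_R²). Setting ∂π_R/∂q_R = 0: 79 - 9q_R - (3/2)(q_D) = 0.
Delta's profit: π_D = (106 - 1.5Q)q_D - (37q_D + q_D²). Setting ∂π_D/∂q_D = 0: 69 - 5q_D - (3/2)(q_R) = 0.
Rearranging gives the reaction functions q_R = (79 - (3/2)q_D)/9 and q_D = (69 - (3/2)q_R)/5.
Solving the pair: q_R = 1166/171, q_D = 670/57.
Price P = 106 - (3/2)·18.5731 = 78.1404.
Delta's profit: 78.1404·(670/57) - 37·(670/57) - (670/57)² = 345.4140.

345.41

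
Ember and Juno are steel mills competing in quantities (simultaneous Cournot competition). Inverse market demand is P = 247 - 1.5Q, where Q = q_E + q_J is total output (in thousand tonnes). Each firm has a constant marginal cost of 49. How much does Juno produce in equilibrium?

A representative firm's profit is π_i = q_i(247 - 1.5Q) - 49q_i.
Setting ∂π_i/∂q_i = 0 with rivals' quantities fixed: 198 - 3q_i - (3/2)q_j = 0.
With identical firms every q_j equals q_i, so q_j = q_i and 198 = (9/2)q_i, giving q_i = 44.

44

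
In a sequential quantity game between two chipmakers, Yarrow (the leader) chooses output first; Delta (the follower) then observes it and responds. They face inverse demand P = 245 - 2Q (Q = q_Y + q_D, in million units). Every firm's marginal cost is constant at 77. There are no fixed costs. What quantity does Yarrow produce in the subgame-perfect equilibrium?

42

Solve by backward induction. Given q_Y, the follower Delta maximises π_D = (245 - 2q_Y - 2q_D)q_D - 77q_D.
Setting the follower's marginal profit to zero, 168 - 2q_Y - 4q_D = 0, i.e. q_D = (168 - 2q_Y)/4.
Yarrow substitutes q_D(q_Y) into its own profit: π_Y = q_Y(245 - 2q_Y - (168 - 2q_Y)/2) - 77q_Y = (161 - q_Y)q_Y - 77q_Y.
Maximising: ∂π_Y/∂q_Y = 84 - 2q_Y = 0, giving q_Y = 42.
Then q_D = (168 - 2·42)/4 = 21.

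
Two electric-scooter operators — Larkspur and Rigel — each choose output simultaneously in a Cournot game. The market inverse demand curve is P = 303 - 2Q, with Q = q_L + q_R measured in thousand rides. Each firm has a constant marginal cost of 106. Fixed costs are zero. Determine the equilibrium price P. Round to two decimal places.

A representative firm's profit is π_i = q_i(303 - 2Q) - 106q_i.
First-order condition (treating rivals' output as given): 197 - 4q_i - 2q_j = 0.
With identical firms every q_j equals q_i, so q_j = q_i and 197 = 6q_i, giving q_i = 197/6.
Total output Q = 197/3, so price P = 303 - 2·(197/3) = 515/3.

171.67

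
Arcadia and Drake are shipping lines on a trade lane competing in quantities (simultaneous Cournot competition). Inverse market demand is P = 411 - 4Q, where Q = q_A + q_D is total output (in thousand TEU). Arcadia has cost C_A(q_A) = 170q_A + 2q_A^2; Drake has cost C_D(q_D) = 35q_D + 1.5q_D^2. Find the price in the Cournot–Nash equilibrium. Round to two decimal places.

Arcadia's profit: π_A = (411 - 4Q)q_A - (170q_A + 2q_A²). Setting ∂π_A/∂q_A = 0: 241 - 12q_A - 4(q_D) = 0.
Drake's profit: π_D = (411 - 4Q)q_D - (35q_D + (3/2)q_D²). Setting ∂π_D/∂q_D = 0: 376 - 11q_D - 4(q_A) = 0.
Rearranging gives the reaction functions q_A = (241 - 4q_D)/12 and q_D = (376 - 4q_A)/11.
Substituting one into the other gives q_A = 1147/116 and q_D = 887/29.
Total output Q = 40.4741, so price P = 411 - 4·40.4741 = 249.1034.

249.10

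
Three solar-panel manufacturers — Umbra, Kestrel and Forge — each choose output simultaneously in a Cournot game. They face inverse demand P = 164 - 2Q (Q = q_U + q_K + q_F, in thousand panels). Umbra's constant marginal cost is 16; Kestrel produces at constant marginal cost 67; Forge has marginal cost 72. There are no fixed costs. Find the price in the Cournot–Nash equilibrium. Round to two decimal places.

79.75

Umbra's profit: π_U = (164 - 2Q)q_U - (16q_U). Setting ∂π_U/∂q_U = 0: 148 - 4q_U - 2(q_K + q_F) = 0.
Kestrel's first-order condition: 97 - 4q_K - 2(q_U + q_F) = 0.
Forge's first-order condition: 92 - 4q_F - 2(q_U + q_K) = 0.
Adding the 3 conditions: 337 − 4Q − 4Q = 0, i.e. Q = 337/8.
Back-substituting: q_U = (148 − 337/4)/2 = 255/8, q_K = (97 − 337/4)/2 = 51/8, q_F = (92 − 337/4)/2 = 31/8.
Total output Q = 337/8, so price P = 164 - 2·(337/8) = 319/4.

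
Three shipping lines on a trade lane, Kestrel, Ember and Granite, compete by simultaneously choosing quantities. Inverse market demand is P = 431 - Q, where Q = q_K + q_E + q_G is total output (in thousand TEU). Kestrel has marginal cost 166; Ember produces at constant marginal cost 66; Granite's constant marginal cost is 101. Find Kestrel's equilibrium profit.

625

Kestrel's profit: π_K = (431 - Q)q_K - (166q_K). Setting ∂π_K/∂q_K = 0: 265 - 2q_K - (q_E + q_G) = 0.
Ember's profit: π_E = (431 - Q)q_E - (66q_E). Setting ∂π_E/∂q_E = 0: 365 - 2q_E - (q_K + q_G) = 0.
Granite's profit: π_G = (431 - Q)q_G - (101q_G). Setting ∂π_G/∂q_G = 0: 330 - 2q_G - (q_K + q_E) = 0.
Adding the 3 conditions: 960 − 2Q − 2Q = 0, i.e. Q = 240.
Back-substituting: q_K = (265 − 240) = 25, q_E = (365 − 240) = 125, q_G = (330 − 240) = 90.
Price P = 431 - 240 = 191.
Kestrel's profit: (191 - 166)·25 = 625.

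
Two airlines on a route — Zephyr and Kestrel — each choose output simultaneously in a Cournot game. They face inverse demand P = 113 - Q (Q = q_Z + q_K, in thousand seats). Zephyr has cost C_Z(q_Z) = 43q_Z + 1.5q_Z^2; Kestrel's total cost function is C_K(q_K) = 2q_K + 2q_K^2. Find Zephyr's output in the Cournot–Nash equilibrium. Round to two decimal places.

10.66

Zephyr's profit: π_Z = (113 - Q)q_Z - (43q_Z + (3/2)q_Z²). Setting ∂π_Z/∂q_Z = 0: 70 - 5q_Z - (q_K) = 0.
Kestrel's first-order condition: 111 - 6q_K - (q_Z) = 0.
So q_Z = (70 - q_K)/5 and q_K = (111 - q_Z)/6.
Substituting one into the other gives q_Z = 309/29 and q_K = 485/29.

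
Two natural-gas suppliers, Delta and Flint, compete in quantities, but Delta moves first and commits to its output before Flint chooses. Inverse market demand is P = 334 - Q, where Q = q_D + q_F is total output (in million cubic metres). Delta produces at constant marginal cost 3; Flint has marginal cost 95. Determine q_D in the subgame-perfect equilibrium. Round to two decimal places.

211.50

The follower Flint best-responds to any q_D: π_F = (334 - Q)q_F - 95q_F.
∂π_F/∂q_F = 239 - q_D - 2q_F = 0 gives the reaction function q_F = (239 - q_D)/2.
Delta substitutes q_F(q_D) into its own profit: π_D = q_D(334 - q_D - (239 - q_D)/2) - 3q_D = (429/2 - (1/2)q_D)q_D - 3q_D.
The leader's first-order condition 423/2 - q_D = 0 yields q_D = 423/2.
Then q_F = (239 - 423/2)/2 = 55/4.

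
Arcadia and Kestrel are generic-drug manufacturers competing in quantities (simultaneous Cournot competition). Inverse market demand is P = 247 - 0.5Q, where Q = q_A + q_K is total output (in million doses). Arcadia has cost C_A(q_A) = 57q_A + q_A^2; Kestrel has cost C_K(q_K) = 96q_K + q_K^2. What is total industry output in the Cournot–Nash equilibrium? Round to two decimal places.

Arcadia's profit: π_A = (247 - 0.5Q)q_A - (57q_A + q_A²). Setting ∂π_A/∂q_A = 0: 190 - 3q_A - (1/2)(q_K) = 0.
Kestrel's profit: π_K = (247 - 0.5Q)q_K - (96q_K + q_K²). Setting ∂π_K/∂q_K = 0: 151 - 3q_K - (1/2)(q_A) = 0.
Rearranging gives the reaction functions q_A = (190 - (1/2)q_K)/3 and q_K = (151 - (1/2)q_A)/3.
Substituting one into the other gives q_A = 1978/35 and q_K = 1432/35.
Total output Q = 1978/35 + 1432/35 = 682/7.

97.43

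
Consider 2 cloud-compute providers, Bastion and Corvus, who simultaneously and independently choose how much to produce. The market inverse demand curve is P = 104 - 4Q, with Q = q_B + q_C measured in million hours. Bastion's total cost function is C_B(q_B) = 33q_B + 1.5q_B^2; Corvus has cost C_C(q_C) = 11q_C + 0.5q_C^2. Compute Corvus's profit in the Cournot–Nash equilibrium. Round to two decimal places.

Bastion's profit: π_B = (104 - 4Q)q_B - (33q_B + (3/2)q_B²). Setting ∂π_B/∂q_B = 0: 71 - 11q_B - 4(q_C) = 0.
Corvus's first-order condition: 93 - 9q_C - 4(q_B) = 0.
Best responses: q_B = (71 - 4q_C)/11, q_C = (93 - 4q_B)/9.
Solving the pair: q_B = 267/83, q_C = 739/83.
Price P = 104 - 4·(1006/83) = 55.5181.
Corvus's profit: 55.5181·(739/83) - 11·(739/83) - (1/2)(739/83)² = 356.7346.

356.73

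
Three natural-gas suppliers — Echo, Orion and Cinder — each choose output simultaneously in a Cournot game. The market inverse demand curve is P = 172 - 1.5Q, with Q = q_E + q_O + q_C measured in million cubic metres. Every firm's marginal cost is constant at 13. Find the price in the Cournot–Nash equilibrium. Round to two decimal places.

52.75

Each firm earns π_i = (172 - 1.5Q)q_i - 13q_i.
First-order condition (treating rivals' output as given): 159 - 3q_i - (3/2)·Σ_{j≠i} q_j = 0.
By symmetry each firm produces the same amount; substituting Σ_{j≠i} q_j = 2q_i yields q_i = 159/6 = 53/2.
Total output Q = 159/2, so price P = 172 - (3/2)·(159/2) = 211/4.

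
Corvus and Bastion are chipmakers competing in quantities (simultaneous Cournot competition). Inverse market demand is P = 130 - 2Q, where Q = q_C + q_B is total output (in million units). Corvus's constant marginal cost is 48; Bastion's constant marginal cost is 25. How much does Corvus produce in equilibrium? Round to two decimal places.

9.83

Corvus's profit: π_C = (130 - 2Q)q_C - (48q_C). Setting ∂π_C/∂q_C = 0: 82 - 4q_C - 2(q_B) = 0.
Bastion's profit: π_B = (130 - 2Q)q_B - (25q_B). Setting ∂π_B/∂q_B = 0: 105 - 4q_B - 2(q_C) = 0.
Best responses: q_C = (82 - 2q_B)/4, q_B = (105 - 2q_C)/4.
Substituting one into the other gives q_C = 59/6 and q_B = 64/3.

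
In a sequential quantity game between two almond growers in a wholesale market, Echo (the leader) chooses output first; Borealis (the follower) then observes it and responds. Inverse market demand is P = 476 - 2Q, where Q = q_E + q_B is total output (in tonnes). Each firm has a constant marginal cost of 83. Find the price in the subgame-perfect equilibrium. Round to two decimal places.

181.25

Solve by backward induction. Given q_E, the follower Borealis maximises π_B = (476 - 2q_E - 2q_B)q_B - 83q_B.
Follower FOC: 393 - 2q_E - 4q_B = 0, so q_B(q_E) = (393 - 2q_E)/4.
The leader anticipates this reaction. Substituting into P = 476 - 2Q gives P = 559/2 - q_E, so π_E = (559/2 - q_E)q_E - 83q_E.
Leader FOC: 393/2 - 2q_E = 0, so q_E = 393/4.
Then q_B = (393 - 2·(393/4))/4 = 393/8.
Total output Q = 1179/8, so price P = 476 - 2·(1179/8) = 725/4.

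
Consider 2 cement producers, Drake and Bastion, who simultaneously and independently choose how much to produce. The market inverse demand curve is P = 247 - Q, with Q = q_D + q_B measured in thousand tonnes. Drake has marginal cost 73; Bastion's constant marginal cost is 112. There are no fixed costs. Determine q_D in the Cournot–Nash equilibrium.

Drake's profit: π_D = (247 - Q)q_D - (73q_D). Setting ∂π_D/∂q_D = 0: 174 - 2q_D - (q_B) = 0.
Bastion's profit: π_B = (247 - Q)q_B - (112q_B). Setting ∂π_B/∂q_B = 0: 135 - 2q_B - (q_D) = 0.
Best responses: q_D = (174 - q_B)/2, q_B = (135 - q_D)/2.
Solving the pair: q_D = 71, q_B = 32.

71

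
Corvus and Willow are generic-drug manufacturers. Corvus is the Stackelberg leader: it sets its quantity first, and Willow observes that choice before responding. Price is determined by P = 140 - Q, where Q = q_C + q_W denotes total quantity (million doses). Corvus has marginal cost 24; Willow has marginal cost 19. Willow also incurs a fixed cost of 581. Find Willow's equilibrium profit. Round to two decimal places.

491.56

The follower Willow best-responds to any q_C: π_W = (140 - Q)q_W - 19q_W.
Setting the follower's marginal profit to zero, 121 - q_C - 2q_W = 0, i.e. q_W = (121 - q_C)/2.
The leader anticipates this reaction. Substituting into P = 140 - Q gives P = 159/2 - (1/2)q_C, so π_C = (159/2 - (1/2)q_C)q_C - 24q_C.
Maximising: ∂π_C/∂q_C = 111/2 - q_C = 0, giving q_C = 111/2.
Then q_W = (121 - 111/2)/2 = 131/4.
Price P = 140 - 353/4 = 207/4.
Willow's profit: (207/4 - 19)·(131/4) - 581 = 491.5625.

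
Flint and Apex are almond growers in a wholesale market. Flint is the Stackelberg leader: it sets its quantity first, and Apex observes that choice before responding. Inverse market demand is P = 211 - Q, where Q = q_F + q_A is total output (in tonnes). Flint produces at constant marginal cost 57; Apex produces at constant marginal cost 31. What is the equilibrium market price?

The follower Apex best-responds to any q_F: π_A = (211 - Q)q_A - 31q_A.
∂π_A/∂q_A = 180 - q_F - 2q_A = 0 gives the reaction function q_A = (180 - q_F)/2.
The leader anticipates this reaction. Substituting into P = 211 - Q gives P = 121 - (1/2)q_F, so π_F = (121 - (1/2)q_F)q_F - 57q_F.
Maximising: ∂π_F/∂q_F = 64 - q_F = 0, giving q_F = 64.
Then q_A = (180 - 64)/2 = 58.
Total output Q = 122, so price P = 211 - 122 = 89.

89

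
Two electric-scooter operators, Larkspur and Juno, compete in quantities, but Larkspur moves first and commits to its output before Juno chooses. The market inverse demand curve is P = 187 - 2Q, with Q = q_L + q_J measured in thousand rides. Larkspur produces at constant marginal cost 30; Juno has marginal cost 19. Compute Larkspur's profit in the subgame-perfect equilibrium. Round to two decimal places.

The follower Juno best-responds to any q_L: π_J = (187 - 2Q)q_J - 19q_J.
∂π_J/∂q_J = 168 - 2q_L - 4q_J = 0 gives the reaction function q_J = (168 - 2q_L)/4.
The leader anticipates this reaction. Substituting into P = 187 - 2Q gives P = 103 - q_L, so π_L = (103 - q_L)q_L - 30q_L.
The leader's first-order condition 73 - 2q_L = 0 yields q_L = 73/2.
Then q_J = (168 - 2·(73/2))/4 = 95/4.
Price P = 187 - 2·(241/4) = 133/2.
Larkspur's profit: (133/2 - 30)·(73/2) = 1332.2500.

1332.25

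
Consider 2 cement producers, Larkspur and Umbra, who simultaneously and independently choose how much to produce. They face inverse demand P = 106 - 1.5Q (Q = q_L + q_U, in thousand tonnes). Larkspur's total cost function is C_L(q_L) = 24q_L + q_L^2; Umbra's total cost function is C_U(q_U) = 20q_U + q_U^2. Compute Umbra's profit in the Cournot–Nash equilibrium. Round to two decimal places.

Larkspur's profit: π_L = (106 - 1.5Q)q_L - (24q_L + q_L²). Setting ∂π_L/∂q_L = 0: 82 - 5q_L - (3/2)(q_U) = 0.
Umbra's first-order condition: 86 - 5q_U - (3/2)(q_L) = 0.
Best responses: q_L = (82 - (3/2)q_U)/5, q_U = (86 - (3/2)q_L)/5.
Substituting one into the other gives q_L = 1124/91 and q_U = 1228/91.
Price P = 106 - (3/2)·(336/13) = 874/13.
Umbra's profit: (874/13)·(1228/91) - 20·(1228/91) - (1228/91)² = 455.2542.

455.25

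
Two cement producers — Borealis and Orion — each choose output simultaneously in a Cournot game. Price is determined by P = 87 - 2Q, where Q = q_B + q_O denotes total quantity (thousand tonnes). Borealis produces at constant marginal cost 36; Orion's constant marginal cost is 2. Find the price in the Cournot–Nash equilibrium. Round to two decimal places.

Borealis's profit: π_B = (87 - 2Q)q_B - (36q_B). Setting ∂π_B/∂q_B = 0: 51 - 4q_B - 2(q_O) = 0.
Orion's profit: π_O = (87 - 2Q)q_O - (2q_O). Setting ∂π_O/∂q_O = 0: 85 - 4q_O - 2(q_B) = 0.
So q_B = (51 - 2q_O)/4 and q_O = (85 - 2q_B)/4.
Substituting one into the other gives q_B = 17/6 and q_O = 119/6.
Total output Q = 68/3, so price P = 87 - 2·(68/3) = 125/3.

41.67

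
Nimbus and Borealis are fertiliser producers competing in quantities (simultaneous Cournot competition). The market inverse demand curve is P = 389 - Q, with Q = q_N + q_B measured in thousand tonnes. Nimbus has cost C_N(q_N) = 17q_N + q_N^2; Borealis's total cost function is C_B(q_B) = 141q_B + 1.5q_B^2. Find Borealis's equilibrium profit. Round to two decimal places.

2662.05

Nimbus's profit: π_N = (389 - Q)q_N - (17q_N + q_N²). Setting ∂π_N/∂q_N = 0: 372 - 4q_N - (q_B) = 0.
Borealis's first-order condition: 248 - 5q_B - (q_N) = 0.
Best responses: q_N = (372 - q_B)/4, q_B = (248 - q_N)/5.
Solving the pair: q_N = 1612/19, q_B = 620/19.
Price P = 389 - 117.4737 = 271.5263.
Borealis's profit: 271.5263·(620/19) - 141·(620/19) - (3/2)(620/19)² = 2662.0499.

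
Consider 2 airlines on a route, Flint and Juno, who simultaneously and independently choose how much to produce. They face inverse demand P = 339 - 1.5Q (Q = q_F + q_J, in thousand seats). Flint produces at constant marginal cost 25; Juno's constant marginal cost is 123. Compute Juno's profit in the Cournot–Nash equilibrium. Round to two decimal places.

1031.41

Flint's profit: π_F = (339 - 1.5Q)q_F - (25q_F). Setting ∂π_F/∂q_F = 0: 314 - 3q_F - (3/2)(q_J) = 0.
Juno's profit: π_J = (339 - 1.5Q)q_J - (123q_J). Setting ∂π_J/∂q_J = 0: 216 - 3q_J - (3/2)(q_F) = 0.
Rearranging gives the reaction functions q_F = (314 - (3/2)q_J)/3 and q_J = (216 - (3/2)q_F)/3.
Solving the pair: q_F = 824/9, q_J = 236/9.
Price P = 339 - (3/2)·(1060/9) = 487/3.
Juno's profit: (487/3 - 123)·(236/9) = 1031.4074.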